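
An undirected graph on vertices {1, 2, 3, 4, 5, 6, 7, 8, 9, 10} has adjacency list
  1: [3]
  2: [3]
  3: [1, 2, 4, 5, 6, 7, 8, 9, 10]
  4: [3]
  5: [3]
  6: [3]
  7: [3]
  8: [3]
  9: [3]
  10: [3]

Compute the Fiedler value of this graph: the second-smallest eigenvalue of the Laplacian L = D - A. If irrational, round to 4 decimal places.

1

Each diagonal entry of L is the vertex degree and each off-diagonal entry is -1 where an edge is present, 0 otherwise; in the order [1, 2, 3, 4, 5, 6, 7, 8, 9, 10] the diagonal is [1, 1, 9, 1, 1, 1, 1, 1, 1, 1]. The sorted Laplacian eigenvalues are [0, 1, 1, 1, 1, 1, 1, 1, 1, 10]; the algebraic connectivity is the second entry, 1. By the matrix-tree theorem the graph has (1/10) * product of the nonzero eigenvalues = 1 spanning tree.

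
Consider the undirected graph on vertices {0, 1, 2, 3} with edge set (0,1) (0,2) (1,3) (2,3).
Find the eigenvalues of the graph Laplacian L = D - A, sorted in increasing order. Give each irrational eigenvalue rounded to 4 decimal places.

Each diagonal entry of L is the vertex degree and each off-diagonal entry is -1 where an edge is present, 0 otherwise; in the order [0, 1, 2, 3] the diagonal is [2, 2, 2, 2]. Since every row of L sums to 0, the all-ones vector is in the kernel and 0 is an eigenvalue. The single zero eigenvalue shows the graph is connected. There is one zero in the spectrum, matching the 1 component. The eigenvalues sum to 8, which equals trace(L) = 2|E|.

[0, 2, 2, 4]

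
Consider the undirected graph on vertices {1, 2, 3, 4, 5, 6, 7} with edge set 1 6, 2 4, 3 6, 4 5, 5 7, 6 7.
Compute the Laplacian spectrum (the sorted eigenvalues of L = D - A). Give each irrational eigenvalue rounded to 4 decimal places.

[0, 0.2254, 1, 1, 2.1859, 3.3604, 4.2283]

With the vertex order [1, 2, 3, 4, 5, 6, 7], the degrees are [1, 1, 1, 2, 2, 3, 2], giving D = diag(1, 1, 1, 2, 2, 3, 2) and L = D - A. Since every row of L sums to 0, the all-ones vector is in the kernel and 0 is an eigenvalue. The single zero eigenvalue shows the graph is connected. By the matrix-tree theorem the graph has (1/7) * product of the nonzero eigenvalues = 1 spanning tree.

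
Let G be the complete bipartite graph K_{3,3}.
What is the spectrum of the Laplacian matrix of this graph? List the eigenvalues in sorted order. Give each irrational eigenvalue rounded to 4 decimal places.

The graph has 6 vertices and degree multiset [3, 3, 3, 3, 3, 3]; D is the diagonal matrix of degrees and L = D - A. L is symmetric positive semidefinite, so every eigenvalue is real and nonnegative. The single zero eigenvalue shows the graph is connected. There is one zero in the spectrum, matching the 1 component.

[0, 3, 3, 3, 3, 6]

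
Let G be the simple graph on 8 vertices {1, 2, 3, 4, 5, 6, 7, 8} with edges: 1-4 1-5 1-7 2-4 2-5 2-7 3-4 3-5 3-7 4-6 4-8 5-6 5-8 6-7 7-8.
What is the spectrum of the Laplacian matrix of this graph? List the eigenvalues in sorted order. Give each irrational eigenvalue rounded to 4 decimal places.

[0, 3, 3, 3, 3, 5, 5, 8]

Each diagonal entry of L is the vertex degree and each off-diagonal entry is -1 where an edge is present, 0 otherwise; in the order [1, 2, 3, 4, 5, 6, 7, 8] the diagonal is [3, 3, 3, 5, 5, 3, 5, 3]. Diagonalising L (or applying a numerical eigensolver to the 8x8 matrix) gives the spectrum above. The single zero eigenvalue shows the graph is connected. There is one zero in the spectrum, matching the 1 component. By the matrix-tree theorem the graph has (1/8) * product of the nonzero eigenvalues = 2025 spanning trees.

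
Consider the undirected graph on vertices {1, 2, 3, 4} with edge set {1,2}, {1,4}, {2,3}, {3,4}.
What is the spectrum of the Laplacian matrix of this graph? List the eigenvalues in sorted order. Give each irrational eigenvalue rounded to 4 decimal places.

Each diagonal entry of L is the vertex degree and each off-diagonal entry is -1 where an edge is present, 0 otherwise; in the order [1, 2, 3, 4] the diagonal is [2, 2, 2, 2]. L is symmetric positive semidefinite, so every eigenvalue is real and nonnegative. The single zero eigenvalue shows the graph is connected. The largest eigenvalue, 4, is at most the vertex count 4.

[0, 2, 2, 4]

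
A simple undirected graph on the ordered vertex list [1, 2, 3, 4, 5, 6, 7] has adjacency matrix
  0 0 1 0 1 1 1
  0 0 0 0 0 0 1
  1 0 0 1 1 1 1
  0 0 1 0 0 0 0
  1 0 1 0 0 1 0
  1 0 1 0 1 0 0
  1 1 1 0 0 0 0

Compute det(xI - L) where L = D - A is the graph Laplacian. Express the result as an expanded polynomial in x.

x^7 - 20x^6 + 155x^5 - 584x^4 + 1095x^3 - 930x^2 + 280x

Reading degrees in the order [1, 2, 3, 4, 5, 6, 7] gives [4, 1, 5, 1, 3, 3, 3]; set D = diag(4, 1, 5, 1, 3, 3, 3) and form L = D - A. L has integer entries, so p(x) = det(xI - L) has integer coefficients. Expanding the determinant yields x^7 - 20x^6 + 155x^5 - 584x^4 + 1095x^3 - 930x^2 + 280x. Since p(0) = det(-L) = 0, x divides p(x).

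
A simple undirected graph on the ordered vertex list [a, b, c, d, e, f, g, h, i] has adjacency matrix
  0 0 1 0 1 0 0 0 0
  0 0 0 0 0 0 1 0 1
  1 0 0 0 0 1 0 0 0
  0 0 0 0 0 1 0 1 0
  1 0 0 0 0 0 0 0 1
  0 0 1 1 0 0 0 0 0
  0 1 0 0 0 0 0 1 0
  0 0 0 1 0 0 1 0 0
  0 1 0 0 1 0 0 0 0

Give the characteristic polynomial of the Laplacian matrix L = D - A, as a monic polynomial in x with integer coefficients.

Each diagonal entry of L is the vertex degree and each off-diagonal entry is -1 where an edge is present, 0 otherwise; in the order [a, b, c, d, e, f, g, h, i] the diagonal is [2, 2, 2, 2, 2, 2, 2, 2, 2]. Computing det(xI - L) by cofactor expansion (or equivalently via sum-over-permutations) gives x^9 - 18x^8 + 135x^7 - 546x^6 + 1287x^5 - 1782x^4 + 1386x^3 - 540x^2 + 81x. The constant term is 0 because L is singular (the all-ones vector lies in its kernel).

x^9 - 18x^8 + 135x^7 - 546x^6 + 1287x^5 - 1782x^4 + 1386x^3 - 540x^2 + 81x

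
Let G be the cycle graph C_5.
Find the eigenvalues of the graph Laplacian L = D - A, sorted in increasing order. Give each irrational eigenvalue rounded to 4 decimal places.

[0, 1.3820, 1.3820, 3.6180, 3.6180]

The graph has 5 vertices and degree multiset [2, 2, 2, 2, 2]; D is the diagonal matrix of degrees and L = D - A. The multiplicity of 0 as a Laplacian eigenvalue equals the number of connected components. The single zero eigenvalue shows the graph is connected. By the matrix-tree theorem the graph has (1/5) * product of the nonzero eigenvalues = 5 spanning trees.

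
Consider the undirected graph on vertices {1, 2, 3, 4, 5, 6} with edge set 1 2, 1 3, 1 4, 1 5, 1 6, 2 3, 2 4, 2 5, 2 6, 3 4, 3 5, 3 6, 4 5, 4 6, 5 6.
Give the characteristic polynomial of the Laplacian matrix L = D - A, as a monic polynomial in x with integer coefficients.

x^6 - 30x^5 + 360x^4 - 2160x^3 + 6480x^2 - 7776x

Each diagonal entry of L is the vertex degree and each off-diagonal entry is -1 where an edge is present, 0 otherwise; in the order [1, 2, 3, 4, 5, 6] the diagonal is [5, 5, 5, 5, 5, 5]. The eigenvalues of L are [0, 6, 6, 6, 6, 6]; the characteristic polynomial is the product of (x - lambda_i), which multiplies out to x^6 - 30x^5 + 360x^4 - 2160x^3 + 6480x^2 - 7776x. Since p(0) = det(-L) = 0, x divides p(x). The largest eigenvalue, 6, is at most the vertex count 6. By the matrix-tree theorem the graph has (1/6) * product of the nonzero eigenvalues = 1296 spanning trees.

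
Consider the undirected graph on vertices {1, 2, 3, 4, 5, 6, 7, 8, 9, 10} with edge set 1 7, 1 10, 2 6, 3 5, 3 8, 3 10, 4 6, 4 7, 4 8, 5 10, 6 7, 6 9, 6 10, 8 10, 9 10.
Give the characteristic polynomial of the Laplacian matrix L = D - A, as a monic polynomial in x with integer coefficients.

Each diagonal entry of L is the vertex degree and each off-diagonal entry is -1 where an edge is present, 0 otherwise; in the order [1, 2, 3, 4, 5, 6, 7, 8, 9, 10] the diagonal is [2, 1, 3, 3, 2, 5, 3, 3, 2, 6]. Computing det(xI - L) by cofactor expansion (or equivalently via sum-over-permutations) gives x^10 - 30x^9 + 380x^8 - 2660x^7 + 11307x^6 - 30184x^5 + 50481x^4 - 50892x^3 + 27993x^2 - 6380x. The coefficient of x^9 equals -trace(L) = -30, matching the sum of degrees. The eigenvalues sum to 30, which equals trace(L) = 2|E|.

x^10 - 30x^9 + 380x^8 - 2660x^7 + 11307x^6 - 30184x^5 + 50481x^4 - 50892x^3 + 27993x^2 - 6380x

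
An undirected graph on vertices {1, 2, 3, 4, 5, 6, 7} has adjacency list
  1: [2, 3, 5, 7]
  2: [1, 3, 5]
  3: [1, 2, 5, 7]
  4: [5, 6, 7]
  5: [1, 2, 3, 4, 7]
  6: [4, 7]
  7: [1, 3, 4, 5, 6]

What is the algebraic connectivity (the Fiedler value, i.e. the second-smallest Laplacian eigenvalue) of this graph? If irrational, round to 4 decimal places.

1.3187

With the vertex order [1, 2, 3, 4, 5, 6, 7], the degrees are [4, 3, 4, 3, 5, 2, 5], giving D = diag(4, 3, 4, 3, 5, 2, 5) and L = D - A. The sorted Laplacian eigenvalues are [0, 1.3187, 3.3579, 4, 5, 6, 6.3234]; the algebraic connectivity is the second entry, 1.3187. The eigenvalues sum to 26, which equals trace(L) = 2|E|. There is one zero in the spectrum, matching the 1 component.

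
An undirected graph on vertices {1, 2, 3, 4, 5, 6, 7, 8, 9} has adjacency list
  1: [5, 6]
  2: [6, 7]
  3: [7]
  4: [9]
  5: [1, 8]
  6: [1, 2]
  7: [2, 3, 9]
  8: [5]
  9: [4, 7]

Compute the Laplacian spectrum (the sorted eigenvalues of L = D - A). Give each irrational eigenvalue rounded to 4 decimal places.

[0, 0.1404, 0.5362, 0.7754, 1.5803, 2.2449, 2.7784, 3.5988, 4.3455]

Each diagonal entry of L is the vertex degree and each off-diagonal entry is -1 where an edge is present, 0 otherwise; in the order [1, 2, 3, 4, 5, 6, 7, 8, 9] the diagonal is [2, 2, 1, 1, 2, 2, 3, 1, 2]. Since every row of L sums to 0, the all-ones vector is in the kernel and 0 is an eigenvalue. The single zero eigenvalue shows the graph is connected. The eigenvalues sum to 16, which equals trace(L) = 2|E|. The largest eigenvalue, 4.3455, is at most the vertex count 9.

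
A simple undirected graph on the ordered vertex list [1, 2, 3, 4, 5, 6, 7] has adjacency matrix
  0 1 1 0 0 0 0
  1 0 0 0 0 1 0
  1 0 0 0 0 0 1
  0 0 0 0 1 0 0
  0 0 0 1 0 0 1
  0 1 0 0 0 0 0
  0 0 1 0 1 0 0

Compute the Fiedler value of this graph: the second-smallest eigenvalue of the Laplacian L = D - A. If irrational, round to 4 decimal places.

0.1981

With the vertex order [1, 2, 3, 4, 5, 6, 7], the degrees are [2, 2, 2, 1, 2, 1, 2], giving D = diag(2, 2, 2, 1, 2, 1, 2) and L = D - A. Computing the eigenvalues of L and sorting gives [0, 0.1981, 0.7530, 1.5550, 2.4450, 3.2470, 3.8019]. The Fiedler value lambda_2 = 0.1981 is strictly positive, so the graph is connected. By the matrix-tree theorem the graph has (1/7) * product of the nonzero eigenvalues = 1 spanning tree.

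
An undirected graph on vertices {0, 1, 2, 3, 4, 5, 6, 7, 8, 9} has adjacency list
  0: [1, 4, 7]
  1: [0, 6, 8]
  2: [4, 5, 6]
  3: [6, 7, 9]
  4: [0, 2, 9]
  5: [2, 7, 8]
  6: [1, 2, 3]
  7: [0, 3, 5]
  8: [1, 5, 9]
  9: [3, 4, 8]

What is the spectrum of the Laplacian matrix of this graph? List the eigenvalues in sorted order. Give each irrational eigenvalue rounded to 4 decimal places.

[0, 2, 2, 2, 2, 2, 5, 5, 5, 5]

Reading degrees in the order [0, 1, 2, 3, 4, 5, 6, 7, 8, 9] gives [3, 3, 3, 3, 3, 3, 3, 3, 3, 3]; set D = diag(3, 3, 3, 3, 3, 3, 3, 3, 3, 3) and form L = D - A. The multiplicity of 0 as a Laplacian eigenvalue equals the number of connected components. The eigenvalues sum to 30, which equals trace(L) = 2|E|. By the matrix-tree theorem the graph has (1/10) * product of the nonzero eigenvalues = 2000 spanning trees.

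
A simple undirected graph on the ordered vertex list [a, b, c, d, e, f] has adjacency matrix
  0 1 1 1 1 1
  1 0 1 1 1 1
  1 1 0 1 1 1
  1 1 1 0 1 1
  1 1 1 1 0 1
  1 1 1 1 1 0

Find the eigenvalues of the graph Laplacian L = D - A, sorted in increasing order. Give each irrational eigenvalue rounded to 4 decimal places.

[0, 6, 6, 6, 6, 6]

With the vertex order [a, b, c, d, e, f], the degrees are [5, 5, 5, 5, 5, 5], giving D = diag(5, 5, 5, 5, 5, 5) and L = D - A. Diagonalising L (or applying a numerical eigensolver to the 6x6 matrix) gives the spectrum above. The single zero eigenvalue shows the graph is connected. The largest eigenvalue, 6, is at most the vertex count 6.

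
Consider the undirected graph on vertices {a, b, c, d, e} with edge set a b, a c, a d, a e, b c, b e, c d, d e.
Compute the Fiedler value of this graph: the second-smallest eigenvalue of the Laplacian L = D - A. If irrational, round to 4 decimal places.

Reading degrees in the order [a, b, c, d, e] gives [4, 3, 3, 3, 3]; set D = diag(4, 3, 3, 3, 3) and form L = D - A. The smallest Laplacian eigenvalue is always 0. The next one, lambda_2 = 3, measures how hard the graph is to disconnect: larger values mean better connectivity. The eigenvalues sum to 16, which equals trace(L) = 2|E|. The largest eigenvalue, 5, is at most the vertex count 5.

3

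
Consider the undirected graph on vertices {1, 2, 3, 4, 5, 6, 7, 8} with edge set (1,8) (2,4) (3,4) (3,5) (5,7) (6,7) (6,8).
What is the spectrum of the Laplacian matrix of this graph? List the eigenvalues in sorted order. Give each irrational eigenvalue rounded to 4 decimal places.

[0, 0.1522, 0.5858, 1.2346, 2, 2.7654, 3.4142, 3.8478]

Each diagonal entry of L is the vertex degree and each off-diagonal entry is -1 where an edge is present, 0 otherwise; in the order [1, 2, 3, 4, 5, 6, 7, 8] the diagonal is [1, 1, 2, 2, 2, 2, 2, 2]. L is symmetric positive semidefinite, so every eigenvalue is real and nonnegative. The single zero eigenvalue shows the graph is connected. The eigenvalues sum to 14, which equals trace(L) = 2|E|.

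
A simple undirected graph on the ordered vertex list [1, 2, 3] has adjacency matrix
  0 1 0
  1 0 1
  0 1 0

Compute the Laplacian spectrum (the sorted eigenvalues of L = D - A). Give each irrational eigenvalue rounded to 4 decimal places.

[0, 1, 3]

Reading degrees in the order [1, 2, 3] gives [1, 2, 1]; set D = diag(1, 2, 1) and form L = D - A. Diagonalising L (or applying a numerical eigensolver to the 3x3 matrix) gives the spectrum above.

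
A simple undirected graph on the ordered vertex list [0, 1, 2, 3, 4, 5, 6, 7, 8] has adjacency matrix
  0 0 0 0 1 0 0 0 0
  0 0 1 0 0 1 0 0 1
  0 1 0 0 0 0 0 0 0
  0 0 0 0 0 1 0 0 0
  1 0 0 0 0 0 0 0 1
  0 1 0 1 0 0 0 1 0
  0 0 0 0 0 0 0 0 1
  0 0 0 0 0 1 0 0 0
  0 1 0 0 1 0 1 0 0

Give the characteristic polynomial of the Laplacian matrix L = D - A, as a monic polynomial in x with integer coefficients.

x^9 - 16x^8 + 102x^7 - 334x^6 + 606x^5 - 616x^4 + 340x^3 - 92x^2 + 9x

Each diagonal entry of L is the vertex degree and each off-diagonal entry is -1 where an edge is present, 0 otherwise; in the order [0, 1, 2, 3, 4, 5, 6, 7, 8] the diagonal is [1, 3, 1, 1, 2, 3, 1, 1, 3]. L has integer entries, so p(x) = det(xI - L) has integer coefficients. Expanding the determinant yields x^9 - 16x^8 + 102x^7 - 334x^6 + 606x^5 - 616x^4 + 340x^3 - 92x^2 + 9x. The constant term is 0 because L is singular (the all-ones vector lies in its kernel).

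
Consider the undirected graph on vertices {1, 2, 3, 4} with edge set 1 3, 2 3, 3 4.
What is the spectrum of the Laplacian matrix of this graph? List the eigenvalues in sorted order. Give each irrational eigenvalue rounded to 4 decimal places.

[0, 1, 1, 4]

Each diagonal entry of L is the vertex degree and each off-diagonal entry is -1 where an edge is present, 0 otherwise; in the order [1, 2, 3, 4] the diagonal is [1, 1, 3, 1]. Since every row of L sums to 0, the all-ones vector is in the kernel and 0 is an eigenvalue. The single zero eigenvalue shows the graph is connected. The eigenvalues sum to 6, which equals trace(L) = 2|E|.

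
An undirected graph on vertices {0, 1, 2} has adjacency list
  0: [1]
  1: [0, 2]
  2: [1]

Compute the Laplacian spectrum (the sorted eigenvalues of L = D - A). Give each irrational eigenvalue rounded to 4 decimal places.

[0, 1, 3]

Each diagonal entry of L is the vertex degree and each off-diagonal entry is -1 where an edge is present, 0 otherwise; in the order [0, 1, 2] the diagonal is [1, 2, 1]. L is symmetric positive semidefinite, so every eigenvalue is real and nonnegative.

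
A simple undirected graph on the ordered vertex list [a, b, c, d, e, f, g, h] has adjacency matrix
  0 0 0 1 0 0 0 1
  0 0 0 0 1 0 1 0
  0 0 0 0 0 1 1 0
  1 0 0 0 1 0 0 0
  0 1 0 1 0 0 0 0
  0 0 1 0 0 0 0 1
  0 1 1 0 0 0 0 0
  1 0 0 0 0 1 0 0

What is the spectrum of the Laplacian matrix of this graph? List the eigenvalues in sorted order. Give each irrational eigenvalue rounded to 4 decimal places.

With the vertex order [a, b, c, d, e, f, g, h], the degrees are [2, 2, 2, 2, 2, 2, 2, 2], giving D = diag(2, 2, 2, 2, 2, 2, 2, 2) and L = D - A. Since every row of L sums to 0, the all-ones vector is in the kernel and 0 is an eigenvalue. The single zero eigenvalue shows the graph is connected.

[0, 0.5858, 0.5858, 2, 2, 3.4142, 3.4142, 4]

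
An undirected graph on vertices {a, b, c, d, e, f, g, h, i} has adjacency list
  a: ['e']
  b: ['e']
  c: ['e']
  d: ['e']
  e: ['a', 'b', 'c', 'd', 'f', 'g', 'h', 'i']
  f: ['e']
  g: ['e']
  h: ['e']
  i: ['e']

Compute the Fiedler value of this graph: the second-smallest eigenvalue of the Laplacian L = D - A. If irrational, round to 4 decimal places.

Each diagonal entry of L is the vertex degree and each off-diagonal entry is -1 where an edge is present, 0 otherwise; in the order [a, b, c, d, e, f, g, h, i] the diagonal is [1, 1, 1, 1, 8, 1, 1, 1, 1]. Computing the eigenvalues of L and sorting gives [0, 1, 1, 1, 1, 1, 1, 1, 9]. The Fiedler value lambda_2 = 1 is strictly positive, so the graph is connected. The eigenvalues sum to 16, which equals trace(L) = 2|E|. By the matrix-tree theorem the graph has (1/9) * product of the nonzero eigenvalues = 1 spanning tree.

1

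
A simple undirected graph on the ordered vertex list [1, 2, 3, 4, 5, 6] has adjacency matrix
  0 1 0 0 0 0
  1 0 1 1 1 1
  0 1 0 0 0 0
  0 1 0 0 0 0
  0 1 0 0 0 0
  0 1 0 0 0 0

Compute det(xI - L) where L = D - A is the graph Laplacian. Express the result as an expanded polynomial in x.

Each diagonal entry of L is the vertex degree and each off-diagonal entry is -1 where an edge is present, 0 otherwise; in the order [1, 2, 3, 4, 5, 6] the diagonal is [1, 5, 1, 1, 1, 1]. L has integer entries, so p(x) = det(xI - L) has integer coefficients. Expanding the determinant yields x^6 - 10x^5 + 30x^4 - 40x^3 + 25x^2 - 6x. The constant term is 0 because L is singular (the all-ones vector lies in its kernel). By the matrix-tree theorem the graph has (1/6) * product of the nonzero eigenvalues = 1 spanning tree.

x^6 - 10x^5 + 30x^4 - 40x^3 + 25x^2 - 6x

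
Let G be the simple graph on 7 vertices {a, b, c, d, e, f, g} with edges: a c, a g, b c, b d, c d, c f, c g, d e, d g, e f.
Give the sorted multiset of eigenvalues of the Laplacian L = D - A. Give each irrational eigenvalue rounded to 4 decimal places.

Reading degrees in the order [a, b, c, d, e, f, g] gives [2, 2, 5, 4, 2, 2, 3]; set D = diag(2, 2, 5, 4, 2, 2, 3) and form L = D - A. Diagonalising L (or applying a numerical eigensolver to the 7x7 matrix) gives the spectrum above. By the matrix-tree theorem the graph has (1/7) * product of the nonzero eigenvalues = 73 spanning trees.

[0, 1.1105, 1.6814, 2.6214, 3.3188, 5.0995, 6.1684]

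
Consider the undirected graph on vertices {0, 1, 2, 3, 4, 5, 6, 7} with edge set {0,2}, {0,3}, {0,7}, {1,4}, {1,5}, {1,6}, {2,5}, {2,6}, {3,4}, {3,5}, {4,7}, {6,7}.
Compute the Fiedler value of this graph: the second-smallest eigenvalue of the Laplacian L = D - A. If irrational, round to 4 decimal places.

Each diagonal entry of L is the vertex degree and each off-diagonal entry is -1 where an edge is present, 0 otherwise; in the order [0, 1, 2, 3, 4, 5, 6, 7] the diagonal is [3, 3, 3, 3, 3, 3, 3, 3]. Computing the eigenvalues of L and sorting gives [0, 2, 2, 2, 4, 4, 4, 6]. The Fiedler value lambda_2 = 2 is strictly positive, so the graph is connected. There is one zero in the spectrum, matching the 1 component.

2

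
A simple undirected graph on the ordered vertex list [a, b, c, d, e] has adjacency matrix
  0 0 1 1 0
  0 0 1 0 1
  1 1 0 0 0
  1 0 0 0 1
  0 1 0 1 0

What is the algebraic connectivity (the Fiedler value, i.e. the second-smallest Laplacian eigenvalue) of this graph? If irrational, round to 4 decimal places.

Reading degrees in the order [a, b, c, d, e] gives [2, 2, 2, 2, 2]; set D = diag(2, 2, 2, 2, 2) and form L = D - A. The smallest Laplacian eigenvalue is always 0. The next one, lambda_2 = 1.3820, measures how hard the graph is to disconnect: larger values mean better connectivity.

1.3820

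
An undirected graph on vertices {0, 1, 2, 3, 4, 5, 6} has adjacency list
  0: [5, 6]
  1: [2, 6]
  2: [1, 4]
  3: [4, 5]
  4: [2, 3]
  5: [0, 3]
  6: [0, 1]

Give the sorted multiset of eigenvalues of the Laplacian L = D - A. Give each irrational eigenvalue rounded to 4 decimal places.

Reading degrees in the order [0, 1, 2, 3, 4, 5, 6] gives [2, 2, 2, 2, 2, 2, 2]; set D = diag(2, 2, 2, 2, 2, 2, 2) and form L = D - A. L is symmetric positive semidefinite, so every eigenvalue is real and nonnegative. The single zero eigenvalue shows the graph is connected. By the matrix-tree theorem the graph has (1/7) * product of the nonzero eigenvalues = 7 spanning trees. There is one zero in the spectrum, matching the 1 component.

[0, 0.7530, 0.7530, 2.4450, 2.4450, 3.8019, 3.8019]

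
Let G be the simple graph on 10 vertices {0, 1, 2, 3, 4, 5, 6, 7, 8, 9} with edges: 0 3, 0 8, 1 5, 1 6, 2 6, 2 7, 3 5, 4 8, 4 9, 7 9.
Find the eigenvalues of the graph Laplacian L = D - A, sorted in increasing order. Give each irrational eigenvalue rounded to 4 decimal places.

[0, 0.3820, 0.3820, 1.3820, 1.3820, 2.6180, 2.6180, 3.6180, 3.6180, 4]

Reading degrees in the order [0, 1, 2, 3, 4, 5, 6, 7, 8, 9] gives [2, 2, 2, 2, 2, 2, 2, 2, 2, 2]; set D = diag(2, 2, 2, 2, 2, 2, 2, 2, 2, 2) and form L = D - A. L is symmetric positive semidefinite, so every eigenvalue is real and nonnegative. The single zero eigenvalue shows the graph is connected. The eigenvalues sum to 20, which equals trace(L) = 2|E|.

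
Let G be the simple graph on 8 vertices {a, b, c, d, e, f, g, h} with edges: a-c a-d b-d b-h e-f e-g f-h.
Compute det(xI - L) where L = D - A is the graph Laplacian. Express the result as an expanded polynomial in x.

With the vertex order [a, b, c, d, e, f, g, h], the degrees are [2, 2, 1, 2, 2, 2, 1, 2], giving D = diag(2, 2, 1, 2, 2, 2, 1, 2) and L = D - A. L has integer entries, so p(x) = det(xI - L) has integer coefficients. Expanding the determinant yields x^8 - 14x^7 + 78x^6 - 220x^5 + 330x^4 - 252x^3 + 84x^2 - 8x. The constant term is 0 because L is singular (the all-ones vector lies in its kernel).

x^8 - 14x^7 + 78x^6 - 220x^5 + 330x^4 - 252x^3 + 84x^2 - 8x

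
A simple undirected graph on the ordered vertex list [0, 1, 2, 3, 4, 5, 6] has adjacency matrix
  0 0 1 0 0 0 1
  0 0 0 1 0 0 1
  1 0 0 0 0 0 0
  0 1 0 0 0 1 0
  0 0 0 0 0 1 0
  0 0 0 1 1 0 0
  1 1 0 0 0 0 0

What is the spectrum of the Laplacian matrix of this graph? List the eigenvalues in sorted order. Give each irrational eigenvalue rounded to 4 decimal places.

[0, 0.1981, 0.7530, 1.5550, 2.4450, 3.2470, 3.8019]

With the vertex order [0, 1, 2, 3, 4, 5, 6], the degrees are [2, 2, 1, 2, 1, 2, 2], giving D = diag(2, 2, 1, 2, 1, 2, 2) and L = D - A. Since every row of L sums to 0, the all-ones vector is in the kernel and 0 is an eigenvalue.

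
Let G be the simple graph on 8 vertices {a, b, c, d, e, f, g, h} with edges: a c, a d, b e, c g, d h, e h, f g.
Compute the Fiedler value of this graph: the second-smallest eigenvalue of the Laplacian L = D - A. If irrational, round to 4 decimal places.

Reading degrees in the order [a, b, c, d, e, f, g, h] gives [2, 1, 2, 2, 2, 1, 2, 2]; set D = diag(2, 1, 2, 2, 2, 1, 2, 2) and form L = D - A. The smallest Laplacian eigenvalue is always 0. The next one, lambda_2 = 0.1522, measures how hard the graph is to disconnect: larger values mean better connectivity. By the matrix-tree theorem the graph has (1/8) * product of the nonzero eigenvalues = 1 spanning tree.

0.1522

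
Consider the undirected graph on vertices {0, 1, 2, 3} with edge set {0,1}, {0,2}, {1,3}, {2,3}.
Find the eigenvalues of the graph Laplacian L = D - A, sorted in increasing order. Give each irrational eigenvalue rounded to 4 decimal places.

With the vertex order [0, 1, 2, 3], the degrees are [2, 2, 2, 2], giving D = diag(2, 2, 2, 2) and L = D - A. The multiplicity of 0 as a Laplacian eigenvalue equals the number of connected components. The largest eigenvalue, 4, is at most the vertex count 4. By the matrix-tree theorem the graph has (1/4) * product of the nonzero eigenvalues = 4 spanning trees.

[0, 2, 2, 4]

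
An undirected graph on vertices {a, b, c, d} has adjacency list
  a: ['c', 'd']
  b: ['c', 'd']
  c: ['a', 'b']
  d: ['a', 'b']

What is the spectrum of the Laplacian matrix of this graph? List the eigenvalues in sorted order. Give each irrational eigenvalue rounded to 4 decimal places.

Each diagonal entry of L is the vertex degree and each off-diagonal entry is -1 where an edge is present, 0 otherwise; in the order [a, b, c, d] the diagonal is [2, 2, 2, 2]. L is symmetric positive semidefinite, so every eigenvalue is real and nonnegative. The single zero eigenvalue shows the graph is connected. There is one zero in the spectrum, matching the 1 component. By the matrix-tree theorem the graph has (1/4) * product of the nonzero eigenvalues = 4 spanning trees.

[0, 2, 2, 4]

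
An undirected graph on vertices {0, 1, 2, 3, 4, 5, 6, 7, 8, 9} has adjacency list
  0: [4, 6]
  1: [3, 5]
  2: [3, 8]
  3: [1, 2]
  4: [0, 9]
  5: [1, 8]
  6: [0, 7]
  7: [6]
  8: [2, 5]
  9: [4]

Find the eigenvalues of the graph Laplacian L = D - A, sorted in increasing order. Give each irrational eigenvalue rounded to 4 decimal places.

[0, 0, 0.3820, 1.3820, 1.3820, 1.3820, 2.6180, 3.6180, 3.6180, 3.6180]

Each diagonal entry of L is the vertex degree and each off-diagonal entry is -1 where an edge is present, 0 otherwise; in the order [0, 1, 2, 3, 4, 5, 6, 7, 8, 9] the diagonal is [2, 2, 2, 2, 2, 2, 2, 1, 2, 1]. Since every row of L sums to 0, the all-ones vector is in the kernel and 0 is an eigenvalue. The 2 zero eigenvalues correspond to the 2 connected components. There are 2 zeros in the spectrum, matching the 2 components.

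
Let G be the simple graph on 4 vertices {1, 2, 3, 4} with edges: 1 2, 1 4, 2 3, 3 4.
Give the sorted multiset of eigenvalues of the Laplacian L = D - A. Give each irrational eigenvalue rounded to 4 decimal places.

Each diagonal entry of L is the vertex degree and each off-diagonal entry is -1 where an edge is present, 0 otherwise; in the order [1, 2, 3, 4] the diagonal is [2, 2, 2, 2]. Since every row of L sums to 0, the all-ones vector is in the kernel and 0 is an eigenvalue. The largest eigenvalue, 4, is at most the vertex count 4. There is one zero in the spectrum, matching the 1 component.

[0, 2, 2, 4]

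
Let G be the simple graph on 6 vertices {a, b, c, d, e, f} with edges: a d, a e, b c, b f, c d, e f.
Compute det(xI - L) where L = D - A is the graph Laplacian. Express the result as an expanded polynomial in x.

x^6 - 12x^5 + 54x^4 - 112x^3 + 105x^2 - 36x

Each diagonal entry of L is the vertex degree and each off-diagonal entry is -1 where an edge is present, 0 otherwise; in the order [a, b, c, d, e, f] the diagonal is [2, 2, 2, 2, 2, 2]. The eigenvalues of L are [0, 1, 1, 3, 3, 4]; the characteristic polynomial is the product of (x - lambda_i), which multiplies out to x^6 - 12x^5 + 54x^4 - 112x^3 + 105x^2 - 36x. The constant term is 0 because L is singular (the all-ones vector lies in its kernel). By the matrix-tree theorem the graph has (1/6) * product of the nonzero eigenvalues = 6 spanning trees.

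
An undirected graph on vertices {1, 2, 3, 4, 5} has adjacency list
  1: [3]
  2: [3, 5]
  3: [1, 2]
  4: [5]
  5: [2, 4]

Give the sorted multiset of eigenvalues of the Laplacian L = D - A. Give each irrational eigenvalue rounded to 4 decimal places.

[0, 0.3820, 1.3820, 2.6180, 3.6180]

Reading degrees in the order [1, 2, 3, 4, 5] gives [1, 2, 2, 1, 2]; set D = diag(1, 2, 2, 1, 2) and form L = D - A. The multiplicity of 0 as a Laplacian eigenvalue equals the number of connected components. By the matrix-tree theorem the graph has (1/5) * product of the nonzero eigenvalues = 1 spanning tree. The largest eigenvalue, 3.6180, is at most the vertex count 5.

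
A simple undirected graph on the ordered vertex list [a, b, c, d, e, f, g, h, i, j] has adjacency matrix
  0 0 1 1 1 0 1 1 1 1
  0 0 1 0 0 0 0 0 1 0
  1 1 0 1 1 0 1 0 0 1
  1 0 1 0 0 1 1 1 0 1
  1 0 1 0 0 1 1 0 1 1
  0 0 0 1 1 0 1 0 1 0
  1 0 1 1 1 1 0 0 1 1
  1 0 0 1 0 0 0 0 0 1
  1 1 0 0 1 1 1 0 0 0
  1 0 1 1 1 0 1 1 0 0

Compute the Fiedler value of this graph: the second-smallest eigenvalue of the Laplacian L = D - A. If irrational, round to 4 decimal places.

Each diagonal entry of L is the vertex degree and each off-diagonal entry is -1 where an edge is present, 0 otherwise; in the order [a, b, c, d, e, f, g, h, i, j] the diagonal is [7, 2, 6, 6, 6, 4, 7, 3, 5, 6]. The sorted Laplacian eigenvalues are [0, 1.7426, 2.7304, 4.2670, 5.1772, 6.4584, 7.1943, 7.9216, 8.1795, 8.3291]; the algebraic connectivity is the second entry, 1.7426. The largest eigenvalue, 8.3291, is at most the vertex count 10.

1.7426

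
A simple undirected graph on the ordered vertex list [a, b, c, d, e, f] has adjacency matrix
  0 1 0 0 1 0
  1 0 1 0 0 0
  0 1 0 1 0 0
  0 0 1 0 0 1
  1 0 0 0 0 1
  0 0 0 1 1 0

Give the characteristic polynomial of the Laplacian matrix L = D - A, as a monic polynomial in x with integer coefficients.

With the vertex order [a, b, c, d, e, f], the degrees are [2, 2, 2, 2, 2, 2], giving D = diag(2, 2, 2, 2, 2, 2) and L = D - A. The eigenvalues of L are [0, 1, 1, 3, 3, 4]; the characteristic polynomial is the product of (x - lambda_i), which multiplies out to x^6 - 12x^5 + 54x^4 - 112x^3 + 105x^2 - 36x. Since p(0) = det(-L) = 0, x divides p(x). The largest eigenvalue, 4, is at most the vertex count 6. There is one zero in the spectrum, matching the 1 component.

x^6 - 12x^5 + 54x^4 - 112x^3 + 105x^2 - 36x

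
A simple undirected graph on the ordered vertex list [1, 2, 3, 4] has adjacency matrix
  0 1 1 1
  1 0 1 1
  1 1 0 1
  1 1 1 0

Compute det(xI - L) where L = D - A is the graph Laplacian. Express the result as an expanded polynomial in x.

x^4 - 12x^3 + 48x^2 - 64x

With the vertex order [1, 2, 3, 4], the degrees are [3, 3, 3, 3], giving D = diag(3, 3, 3, 3) and L = D - A. The eigenvalues of L are [0, 4, 4, 4]; the characteristic polynomial is the product of (x - lambda_i), which multiplies out to x^4 - 12x^3 + 48x^2 - 64x. The coefficient of x^3 equals -trace(L) = -12, matching the sum of degrees. There is one zero in the spectrum, matching the 1 component. The eigenvalues sum to 12, which equals trace(L) = 2|E|.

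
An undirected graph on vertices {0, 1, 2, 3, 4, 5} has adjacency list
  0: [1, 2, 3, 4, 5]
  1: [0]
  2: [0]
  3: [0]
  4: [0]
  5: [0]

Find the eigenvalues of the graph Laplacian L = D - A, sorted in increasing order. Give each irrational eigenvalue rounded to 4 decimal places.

[0, 1, 1, 1, 1, 6]

Each diagonal entry of L is the vertex degree and each off-diagonal entry is -1 where an edge is present, 0 otherwise; in the order [0, 1, 2, 3, 4, 5] the diagonal is [5, 1, 1, 1, 1, 1]. The multiplicity of 0 as a Laplacian eigenvalue equals the number of connected components. There is one zero in the spectrum, matching the 1 component.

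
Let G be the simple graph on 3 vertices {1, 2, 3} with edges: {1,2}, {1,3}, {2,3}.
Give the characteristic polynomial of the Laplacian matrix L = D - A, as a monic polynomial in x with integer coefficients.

Each diagonal entry of L is the vertex degree and each off-diagonal entry is -1 where an edge is present, 0 otherwise; in the order [1, 2, 3] the diagonal is [2, 2, 2]. Computing det(xI - L) by cofactor expansion (or equivalently via sum-over-permutations) gives x^3 - 6x^2 + 9x. The coefficient of x^2 equals -trace(L) = -6, matching the sum of degrees. By the matrix-tree theorem the graph has (1/3) * product of the nonzero eigenvalues = 3 spanning trees.

x^3 - 6x^2 + 9x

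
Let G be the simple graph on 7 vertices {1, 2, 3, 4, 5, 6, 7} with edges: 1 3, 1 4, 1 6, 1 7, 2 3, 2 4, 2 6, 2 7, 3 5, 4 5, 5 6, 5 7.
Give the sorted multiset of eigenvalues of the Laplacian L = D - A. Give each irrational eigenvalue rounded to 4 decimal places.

[0, 3, 3, 3, 4, 4, 7]

Each diagonal entry of L is the vertex degree and each off-diagonal entry is -1 where an edge is present, 0 otherwise; in the order [1, 2, 3, 4, 5, 6, 7] the diagonal is [4, 4, 3, 3, 4, 3, 3]. The multiplicity of 0 as a Laplacian eigenvalue equals the number of connected components. The largest eigenvalue, 7, is at most the vertex count 7. There is one zero in the spectrum, matching the 1 component.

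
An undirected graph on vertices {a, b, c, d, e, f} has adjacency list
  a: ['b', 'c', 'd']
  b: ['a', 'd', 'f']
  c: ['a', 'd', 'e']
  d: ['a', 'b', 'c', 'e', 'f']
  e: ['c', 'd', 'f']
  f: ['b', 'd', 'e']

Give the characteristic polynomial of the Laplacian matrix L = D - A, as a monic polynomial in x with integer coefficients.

x^6 - 20x^5 + 155x^4 - 580x^3 + 1045x^2 - 726x

Each diagonal entry of L is the vertex degree and each off-diagonal entry is -1 where an edge is present, 0 otherwise; in the order [a, b, c, d, e, f] the diagonal is [3, 3, 3, 5, 3, 3]. Computing det(xI - L) by cofactor expansion (or equivalently via sum-over-permutations) gives x^6 - 20x^5 + 155x^4 - 580x^3 + 1045x^2 - 726x. Since p(0) = det(-L) = 0, x divides p(x). There is one zero in the spectrum, matching the 1 component.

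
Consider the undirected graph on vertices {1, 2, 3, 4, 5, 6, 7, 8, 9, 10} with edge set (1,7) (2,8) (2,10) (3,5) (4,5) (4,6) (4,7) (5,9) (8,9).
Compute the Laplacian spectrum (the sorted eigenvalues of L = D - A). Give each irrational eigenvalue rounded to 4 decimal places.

[0, 0.1398, 0.4249, 0.6932, 1, 2, 2.2574, 3.1456, 3.6414, 4.6978]

With the vertex order [1, 2, 3, 4, 5, 6, 7, 8, 9, 10], the degrees are [1, 2, 1, 3, 3, 1, 2, 2, 2, 1], giving D = diag(1, 2, 1, 3, 3, 1, 2, 2, 2, 1) and L = D - A. Since every row of L sums to 0, the all-ones vector is in the kernel and 0 is an eigenvalue. There is one zero in the spectrum, matching the 1 component.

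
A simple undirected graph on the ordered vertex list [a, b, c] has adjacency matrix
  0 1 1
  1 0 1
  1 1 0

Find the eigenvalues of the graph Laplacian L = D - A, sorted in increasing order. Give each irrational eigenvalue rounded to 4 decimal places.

[0, 3, 3]

Reading degrees in the order [a, b, c] gives [2, 2, 2]; set D = diag(2, 2, 2) and form L = D - A. The multiplicity of 0 as a Laplacian eigenvalue equals the number of connected components. The single zero eigenvalue shows the graph is connected. There is one zero in the spectrum, matching the 1 component.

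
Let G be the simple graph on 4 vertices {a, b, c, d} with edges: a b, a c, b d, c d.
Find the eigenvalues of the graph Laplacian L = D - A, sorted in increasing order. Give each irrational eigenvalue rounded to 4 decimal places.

With the vertex order [a, b, c, d], the degrees are [2, 2, 2, 2], giving D = diag(2, 2, 2, 2) and L = D - A. The multiplicity of 0 as a Laplacian eigenvalue equals the number of connected components. The single zero eigenvalue shows the graph is connected. By the matrix-tree theorem the graph has (1/4) * product of the nonzero eigenvalues = 4 spanning trees.

[0, 2, 2, 4]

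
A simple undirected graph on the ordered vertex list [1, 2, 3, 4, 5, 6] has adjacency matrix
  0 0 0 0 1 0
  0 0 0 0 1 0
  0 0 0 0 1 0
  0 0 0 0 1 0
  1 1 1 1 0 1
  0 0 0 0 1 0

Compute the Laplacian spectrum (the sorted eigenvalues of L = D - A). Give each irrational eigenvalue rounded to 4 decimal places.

[0, 1, 1, 1, 1, 6]

With the vertex order [1, 2, 3, 4, 5, 6], the degrees are [1, 1, 1, 1, 5, 1], giving D = diag(1, 1, 1, 1, 5, 1) and L = D - A. Since every row of L sums to 0, the all-ones vector is in the kernel and 0 is an eigenvalue. The single zero eigenvalue shows the graph is connected. The largest eigenvalue, 6, is at most the vertex count 6.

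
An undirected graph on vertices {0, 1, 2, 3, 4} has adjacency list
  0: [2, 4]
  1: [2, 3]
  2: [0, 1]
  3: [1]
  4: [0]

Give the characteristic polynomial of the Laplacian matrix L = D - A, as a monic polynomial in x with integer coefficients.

With the vertex order [0, 1, 2, 3, 4], the degrees are [2, 2, 2, 1, 1], giving D = diag(2, 2, 2, 1, 1) and L = D - A. Computing det(xI - L) by cofactor expansion (or equivalently via sum-over-permutations) gives x^5 - 8x^4 + 21x^3 - 20x^2 + 5x. The coefficient of x^4 equals -trace(L) = -8, matching the sum of degrees.

x^5 - 8x^4 + 21x^3 - 20x^2 + 5x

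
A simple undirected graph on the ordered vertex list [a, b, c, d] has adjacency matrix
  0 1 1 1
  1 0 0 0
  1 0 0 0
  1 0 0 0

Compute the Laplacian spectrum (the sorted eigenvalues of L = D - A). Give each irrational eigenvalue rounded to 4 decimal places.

[0, 1, 1, 4]

Reading degrees in the order [a, b, c, d] gives [3, 1, 1, 1]; set D = diag(3, 1, 1, 1) and form L = D - A. The multiplicity of 0 as a Laplacian eigenvalue equals the number of connected components. By the matrix-tree theorem the graph has (1/4) * product of the nonzero eigenvalues = 1 spanning tree.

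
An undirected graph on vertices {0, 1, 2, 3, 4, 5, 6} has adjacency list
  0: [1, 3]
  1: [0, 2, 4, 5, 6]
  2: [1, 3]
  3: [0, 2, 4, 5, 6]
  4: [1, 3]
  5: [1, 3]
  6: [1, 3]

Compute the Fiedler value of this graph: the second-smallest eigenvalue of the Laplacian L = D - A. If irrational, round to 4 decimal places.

2

Reading degrees in the order [0, 1, 2, 3, 4, 5, 6] gives [2, 5, 2, 5, 2, 2, 2]; set D = diag(2, 5, 2, 5, 2, 2, 2) and form L = D - A. The sorted Laplacian eigenvalues are [0, 2, 2, 2, 2, 5, 7]; the algebraic connectivity is the second entry, 2.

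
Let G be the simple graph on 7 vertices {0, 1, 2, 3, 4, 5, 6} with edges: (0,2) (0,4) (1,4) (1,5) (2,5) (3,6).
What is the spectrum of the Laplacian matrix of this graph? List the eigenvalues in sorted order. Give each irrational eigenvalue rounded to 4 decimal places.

[0, 0, 1.3820, 1.3820, 2, 3.6180, 3.6180]

With the vertex order [0, 1, 2, 3, 4, 5, 6], the degrees are [2, 2, 2, 1, 2, 2, 1], giving D = diag(2, 2, 2, 1, 2, 2, 1) and L = D - A. L is symmetric positive semidefinite, so every eigenvalue is real and nonnegative. The 2 zero eigenvalues correspond to the 2 connected components. There are 2 zeros in the spectrum, matching the 2 components. The largest eigenvalue, 3.6180, is at most the vertex count 7.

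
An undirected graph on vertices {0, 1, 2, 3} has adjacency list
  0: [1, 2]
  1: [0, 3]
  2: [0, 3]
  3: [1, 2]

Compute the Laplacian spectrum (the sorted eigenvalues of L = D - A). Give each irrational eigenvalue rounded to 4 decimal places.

[0, 2, 2, 4]

Reading degrees in the order [0, 1, 2, 3] gives [2, 2, 2, 2]; set D = diag(2, 2, 2, 2) and form L = D - A. The multiplicity of 0 as a Laplacian eigenvalue equals the number of connected components. The largest eigenvalue, 4, is at most the vertex count 4.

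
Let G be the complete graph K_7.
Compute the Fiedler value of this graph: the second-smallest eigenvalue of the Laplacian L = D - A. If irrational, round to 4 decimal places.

7

The graph has 7 vertices and degree multiset [6, 6, 6, 6, 6, 6, 6]; D is the diagonal matrix of degrees and L = D - A. Computing the eigenvalues of L and sorting gives [0, 7, 7, 7, 7, 7, 7]. The Fiedler value lambda_2 = 7 is strictly positive, so the graph is connected. The largest eigenvalue, 7, is at most the vertex count 7. There is one zero in the spectrum, matching the 1 component.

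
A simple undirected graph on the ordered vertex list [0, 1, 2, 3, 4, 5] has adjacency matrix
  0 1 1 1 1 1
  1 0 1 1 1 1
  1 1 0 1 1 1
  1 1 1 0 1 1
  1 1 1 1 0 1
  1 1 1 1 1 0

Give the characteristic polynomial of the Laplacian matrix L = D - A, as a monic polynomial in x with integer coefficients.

x^6 - 30x^5 + 360x^4 - 2160x^3 + 6480x^2 - 7776x

Each diagonal entry of L is the vertex degree and each off-diagonal entry is -1 where an edge is present, 0 otherwise; in the order [0, 1, 2, 3, 4, 5] the diagonal is [5, 5, 5, 5, 5, 5]. Computing det(xI - L) by cofactor expansion (or equivalently via sum-over-permutations) gives x^6 - 30x^5 + 360x^4 - 2160x^3 + 6480x^2 - 7776x. The constant term is 0 because L is singular (the all-ones vector lies in its kernel). By the matrix-tree theorem the graph has (1/6) * product of the nonzero eigenvalues = 1296 spanning trees.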